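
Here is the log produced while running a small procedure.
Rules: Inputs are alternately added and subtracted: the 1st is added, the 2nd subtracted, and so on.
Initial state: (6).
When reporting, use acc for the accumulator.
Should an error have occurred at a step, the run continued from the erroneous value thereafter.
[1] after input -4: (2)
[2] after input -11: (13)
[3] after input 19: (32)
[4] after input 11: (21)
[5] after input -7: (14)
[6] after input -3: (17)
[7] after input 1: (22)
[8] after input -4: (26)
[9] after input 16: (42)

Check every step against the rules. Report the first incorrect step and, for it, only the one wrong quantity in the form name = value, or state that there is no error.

step 1: acc = 6 + -4 = 2 -> matches
step 2: acc = 2 - -11 = 13 -> consistent with the log
step 3: acc = 13 + 19 = 32 -> consistent with the log
step 4: acc = 32 - 11 = 21 -> consistent with the log
step 5: acc = 21 + -7 = 14 -> exactly as logged
step 6: acc = 14 - -3 = 17 -> checks out
step 7: acc = 17 + 1 = 18 -> this is not what the log shows
That makes step 7 the first incorrect line — acc = 18 is what it should show.

step 7, acc = 18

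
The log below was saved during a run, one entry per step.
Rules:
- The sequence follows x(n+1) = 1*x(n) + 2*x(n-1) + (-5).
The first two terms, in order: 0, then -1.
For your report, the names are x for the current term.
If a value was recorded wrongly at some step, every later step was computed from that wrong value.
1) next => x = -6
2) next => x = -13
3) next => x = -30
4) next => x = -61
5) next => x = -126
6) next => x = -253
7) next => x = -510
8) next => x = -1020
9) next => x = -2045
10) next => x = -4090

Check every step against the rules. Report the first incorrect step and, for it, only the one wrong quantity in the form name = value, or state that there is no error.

step 8, x = -1021

Step 1: x = 1*(-1) + (2)*(0) + (-5) = -6 — agrees with the log.
Step 2: x = 1*(-6) + (2)*(-1) + (-5) = -13 — agrees with the log.
Step 3: x = 1*(-13) + (2)*(-6) + (-5) = -30 — verified.
Step 4: x = 1*(-30) + (2)*(-13) + (-5) = -61 — matches.
Step 5: x = 1*(-61) + (2)*(-30) + (-5) = -126 — consistent with the log.
Step 6: x = 1*(-126) + (2)*(-61) + (-5) = -253 — in agreement.
Step 7: x = 1*(-253) + (2)*(-126) + (-5) = -510 — same as recorded.
Step 8: x = 1*(-510) + (2)*(-253) + (-5) = -1021 — this is not what the log shows.
Step 8 is the first one off; corrected, x = -1021.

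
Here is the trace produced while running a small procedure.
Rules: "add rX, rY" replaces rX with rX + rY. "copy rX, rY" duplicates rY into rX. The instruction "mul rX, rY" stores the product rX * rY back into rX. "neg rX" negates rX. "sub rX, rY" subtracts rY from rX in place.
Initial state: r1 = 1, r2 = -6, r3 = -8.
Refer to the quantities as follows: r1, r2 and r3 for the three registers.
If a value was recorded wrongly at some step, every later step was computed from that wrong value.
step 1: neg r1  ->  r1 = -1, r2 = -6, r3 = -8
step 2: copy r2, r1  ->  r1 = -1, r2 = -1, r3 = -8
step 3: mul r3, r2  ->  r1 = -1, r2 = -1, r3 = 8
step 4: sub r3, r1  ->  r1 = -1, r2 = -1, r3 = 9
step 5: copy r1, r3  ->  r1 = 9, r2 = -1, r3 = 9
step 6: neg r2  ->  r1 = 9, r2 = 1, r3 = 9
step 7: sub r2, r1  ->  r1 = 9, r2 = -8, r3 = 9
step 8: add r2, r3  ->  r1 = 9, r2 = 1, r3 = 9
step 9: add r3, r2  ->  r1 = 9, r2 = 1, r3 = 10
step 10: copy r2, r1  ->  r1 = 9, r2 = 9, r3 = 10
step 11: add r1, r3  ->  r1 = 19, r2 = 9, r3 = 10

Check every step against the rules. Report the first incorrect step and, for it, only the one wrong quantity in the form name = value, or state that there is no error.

1. r1 = -(1) = -1 (matches)
2. r2 = -1 (matches)
3. r3 = -8 * -1 = 8 (verified)
4. r3 = 8 - -1 = 9 (verified)
5. r1 = 9 (same as recorded)
6. r2 = -(-1) = 1 (agrees with the trace)
7. r2 = 1 - 9 = -8 (in agreement)
8. r2 = -8 + 9 = 1 (exactly as logged)
9. r3 = 9 + 1 = 10 (exactly as logged)
10. r2 = 9 (agrees with the trace)
11. r1 = 9 + 10 = 19 (matches)
All entries verified; no error found.

no error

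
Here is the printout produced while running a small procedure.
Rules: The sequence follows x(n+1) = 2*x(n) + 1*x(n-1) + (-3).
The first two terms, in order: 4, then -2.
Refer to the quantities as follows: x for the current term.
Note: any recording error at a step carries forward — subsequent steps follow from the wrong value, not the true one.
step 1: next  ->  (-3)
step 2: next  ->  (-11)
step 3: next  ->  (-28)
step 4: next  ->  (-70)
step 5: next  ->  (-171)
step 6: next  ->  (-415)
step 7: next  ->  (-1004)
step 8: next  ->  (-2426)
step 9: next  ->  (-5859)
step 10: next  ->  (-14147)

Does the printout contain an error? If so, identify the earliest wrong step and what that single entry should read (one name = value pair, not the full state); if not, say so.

Recomputing the run from the initial state:
step 1: x = -3
step 2: x = -11
step 3: x = -28
step 4: x = -70
step 5: x = -171
step 6: x = -415
step 7: x = -1004
step 8: x = -2426
step 9: x = -5859
step 10: x = -14147
This matches the printout at every step.

no error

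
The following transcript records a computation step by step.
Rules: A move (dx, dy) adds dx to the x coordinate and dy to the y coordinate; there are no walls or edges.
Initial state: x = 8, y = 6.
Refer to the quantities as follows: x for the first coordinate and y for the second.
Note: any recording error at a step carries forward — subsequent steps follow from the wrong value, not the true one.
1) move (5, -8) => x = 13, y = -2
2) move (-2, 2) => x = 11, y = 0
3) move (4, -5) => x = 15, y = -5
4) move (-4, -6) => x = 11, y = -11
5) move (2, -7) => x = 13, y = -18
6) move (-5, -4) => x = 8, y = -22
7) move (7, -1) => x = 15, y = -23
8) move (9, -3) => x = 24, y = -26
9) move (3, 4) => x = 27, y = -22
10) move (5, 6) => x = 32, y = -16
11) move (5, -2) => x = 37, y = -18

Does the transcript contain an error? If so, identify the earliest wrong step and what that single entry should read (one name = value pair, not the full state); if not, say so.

no error

Step 1: x = 8 + (5) = 13, y = 6 + (-8) = -2 — matches.
Step 2: x = 13 + (-2) = 11, y = -2 + (2) = 0 — exactly as logged.
Step 3: x = 11 + (4) = 15, y = 0 + (-5) = -5 — matches.
Step 4: x = 15 + (-4) = 11, y = -5 + (-6) = -11 — same as recorded.
Step 5: x = 11 + (2) = 13, y = -11 + (-7) = -18 — exactly as logged.
Step 6: x = 13 + (-5) = 8, y = -18 + (-4) = -22 — checks out.
Step 7: x = 8 + (7) = 15, y = -22 + (-1) = -23 — same as recorded.
Step 8: x = 15 + (9) = 24, y = -23 + (-3) = -26 — verified.
Step 9: x = 24 + (3) = 27, y = -26 + (4) = -22 — same as recorded.
Step 10: x = 27 + (5) = 32, y = -22 + (6) = -16 — confirmed correct.
Step 11: x = 32 + (5) = 37, y = -16 + (-2) = -18 — exactly as logged.
Nothing is out of place; the run is error-free.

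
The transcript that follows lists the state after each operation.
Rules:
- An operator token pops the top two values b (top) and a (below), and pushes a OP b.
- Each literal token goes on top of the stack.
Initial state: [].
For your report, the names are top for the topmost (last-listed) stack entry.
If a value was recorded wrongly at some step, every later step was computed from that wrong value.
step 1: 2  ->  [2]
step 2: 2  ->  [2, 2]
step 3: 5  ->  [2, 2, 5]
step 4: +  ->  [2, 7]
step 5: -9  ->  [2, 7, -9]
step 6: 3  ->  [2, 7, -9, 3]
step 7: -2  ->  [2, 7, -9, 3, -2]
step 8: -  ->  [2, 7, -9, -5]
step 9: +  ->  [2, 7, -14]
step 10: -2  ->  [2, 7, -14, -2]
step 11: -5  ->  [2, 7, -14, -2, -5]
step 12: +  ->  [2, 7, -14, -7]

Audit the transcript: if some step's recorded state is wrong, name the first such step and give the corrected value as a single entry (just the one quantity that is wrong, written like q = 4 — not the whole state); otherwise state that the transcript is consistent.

1. push 2: top = 2 (agrees with the transcript)
2. push 2: top = 2 (checks out)
3. push 5: top = 5 (same as recorded)
4. 2 + 5 = 7 (agrees with the transcript)
5. push -9: top = -9 (confirmed correct)
6. push 3: top = 3 (same as recorded)
7. push -2: top = -2 (consistent with the transcript)
8. 3 - -2 = 5 (a discrepancy with the transcript)
That makes step 8 the first incorrect line — top = 5 is what it should show.

step 8, top = 5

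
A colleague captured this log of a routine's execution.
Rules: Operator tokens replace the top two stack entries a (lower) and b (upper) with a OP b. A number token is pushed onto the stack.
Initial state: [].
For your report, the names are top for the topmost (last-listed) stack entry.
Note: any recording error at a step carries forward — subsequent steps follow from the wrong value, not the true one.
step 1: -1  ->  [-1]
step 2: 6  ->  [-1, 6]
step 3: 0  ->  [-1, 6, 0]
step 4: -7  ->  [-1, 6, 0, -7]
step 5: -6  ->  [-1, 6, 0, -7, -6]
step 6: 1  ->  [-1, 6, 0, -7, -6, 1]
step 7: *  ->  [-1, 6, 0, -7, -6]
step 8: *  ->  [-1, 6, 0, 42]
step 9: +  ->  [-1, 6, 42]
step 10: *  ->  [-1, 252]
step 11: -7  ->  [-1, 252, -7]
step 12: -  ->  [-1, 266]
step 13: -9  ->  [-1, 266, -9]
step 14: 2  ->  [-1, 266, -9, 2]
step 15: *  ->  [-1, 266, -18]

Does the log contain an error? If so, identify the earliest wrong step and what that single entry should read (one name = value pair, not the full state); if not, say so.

step 12, top = 259

Step 1: push -1: top = -1 — checks out.
Step 2: push 6: top = 6 — exactly as logged.
Step 3: push 0: top = 0 — same as recorded.
Step 4: push -7: top = -7 — no discrepancy.
Step 5: push -6: top = -6 — consistent with the log.
Step 6: push 1: top = 1 — exactly as logged.
Step 7: -6 * 1 = -6 — same as recorded.
Step 8: -7 * -6 = 42 — confirmed correct.
Step 9: 0 + 42 = 42 — consistent with the log.
Step 10: 6 * 42 = 252 — checks out.
Step 11: push -7: top = -7 — in agreement.
Step 12: 252 - -7 = 259 — the log has a different value.
The earliest wrong entry is at step 12: it should read top = 259.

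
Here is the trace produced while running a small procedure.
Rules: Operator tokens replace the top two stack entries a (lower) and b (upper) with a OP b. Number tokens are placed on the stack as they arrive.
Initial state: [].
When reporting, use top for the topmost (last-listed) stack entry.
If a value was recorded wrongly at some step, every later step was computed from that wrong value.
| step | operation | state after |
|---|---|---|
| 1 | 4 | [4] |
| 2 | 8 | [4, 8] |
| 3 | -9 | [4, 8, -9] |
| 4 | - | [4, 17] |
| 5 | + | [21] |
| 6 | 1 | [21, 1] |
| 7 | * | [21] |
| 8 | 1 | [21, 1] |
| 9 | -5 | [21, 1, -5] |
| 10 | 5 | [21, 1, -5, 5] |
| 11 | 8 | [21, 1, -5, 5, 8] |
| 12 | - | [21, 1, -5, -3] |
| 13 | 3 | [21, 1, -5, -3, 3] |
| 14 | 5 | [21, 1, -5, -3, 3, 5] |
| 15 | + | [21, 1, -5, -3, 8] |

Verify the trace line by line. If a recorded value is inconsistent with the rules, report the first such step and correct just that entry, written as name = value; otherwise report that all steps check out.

Step 1: push 4: top = 4 — no discrepancy.
Step 2: push 8: top = 8 — checks out.
Step 3: push -9: top = -9 — checks out.
Step 4: 8 - -9 = 17 — matches.
Step 5: 4 + 17 = 21 — confirmed correct.
Step 6: push 1: top = 1 — same as recorded.
Step 7: 21 * 1 = 21 — same as recorded.
Step 8: push 1: top = 1 — verified.
Step 9: push -5: top = -5 — exactly as logged.
Step 10: push 5: top = 5 — confirmed correct.
Step 11: push 8: top = 8 — consistent with the trace.
Step 12: 5 - 8 = -3 — checks out.
Step 13: push 3: top = 3 — same as recorded.
Step 14: push 5: top = 5 — matches.
Step 15: 3 + 5 = 8 — agrees with the trace.
Every step is consistent.

no error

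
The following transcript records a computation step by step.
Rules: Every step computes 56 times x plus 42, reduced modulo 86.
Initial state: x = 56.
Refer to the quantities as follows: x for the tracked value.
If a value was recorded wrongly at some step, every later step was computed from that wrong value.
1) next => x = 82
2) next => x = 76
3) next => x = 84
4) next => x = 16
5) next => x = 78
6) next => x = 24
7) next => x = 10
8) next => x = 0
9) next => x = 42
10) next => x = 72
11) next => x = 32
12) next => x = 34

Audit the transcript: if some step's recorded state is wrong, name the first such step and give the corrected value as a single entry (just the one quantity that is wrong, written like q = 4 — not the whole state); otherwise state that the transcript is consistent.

step 12, x = 28

Recomputing the run from the initial state:
step 1: x = 82
step 2: x = 76
step 3: x = 84
step 4: x = 16
step 5: x = 78
step 6: x = 24
step 7: x = 10
step 8: x = 0
step 9: x = 42
step 10: x = 72
step 11: x = 32
step 12: x = 28
The first disagreement with the transcript is at step 12, where the value should be x = 28.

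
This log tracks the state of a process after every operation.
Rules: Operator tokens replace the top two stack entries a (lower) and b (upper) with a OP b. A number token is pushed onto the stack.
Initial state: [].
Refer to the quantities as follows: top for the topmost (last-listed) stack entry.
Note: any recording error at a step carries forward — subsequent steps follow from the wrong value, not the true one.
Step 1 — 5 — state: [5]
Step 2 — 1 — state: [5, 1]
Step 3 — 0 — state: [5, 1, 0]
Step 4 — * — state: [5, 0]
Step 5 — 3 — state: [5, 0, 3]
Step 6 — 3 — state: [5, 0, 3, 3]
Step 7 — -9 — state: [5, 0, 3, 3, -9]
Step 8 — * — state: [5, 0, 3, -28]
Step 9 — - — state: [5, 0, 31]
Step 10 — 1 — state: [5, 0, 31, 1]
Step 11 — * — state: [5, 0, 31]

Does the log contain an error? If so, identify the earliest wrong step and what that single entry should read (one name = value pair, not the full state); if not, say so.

Recomputing the run from the initial state:
step 1: [5]
step 2: [5, 1]
step 3: [5, 1, 0]
step 4: [5, 0]
step 5: [5, 0, 3]
step 6: [5, 0, 3, 3]
step 7: [5, 0, 3, 3, -9]
step 8: [5, 0, 3, -27]
step 9: [5, 0, 30]
step 10: [5, 0, 30, 1]
step 11: [5, 0, 30]
The first disagreement with the log is at step 8, where the value should be top = -27.

step 8, top = -27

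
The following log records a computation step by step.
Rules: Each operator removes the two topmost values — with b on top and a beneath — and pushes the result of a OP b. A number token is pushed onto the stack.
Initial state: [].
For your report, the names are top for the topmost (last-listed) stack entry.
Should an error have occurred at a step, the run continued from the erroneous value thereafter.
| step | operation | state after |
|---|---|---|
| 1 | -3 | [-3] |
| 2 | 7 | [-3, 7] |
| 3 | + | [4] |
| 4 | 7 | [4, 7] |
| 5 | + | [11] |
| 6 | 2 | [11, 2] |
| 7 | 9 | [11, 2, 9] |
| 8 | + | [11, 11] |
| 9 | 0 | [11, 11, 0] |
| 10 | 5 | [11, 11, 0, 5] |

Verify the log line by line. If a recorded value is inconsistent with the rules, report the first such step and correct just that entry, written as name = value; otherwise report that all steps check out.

no error

1. push -3: top = -3 (matches)
2. push 7: top = 7 (verified)
3. -3 + 7 = 4 (agrees with the log)
4. push 7: top = 7 (exactly as logged)
5. 4 + 7 = 11 (consistent with the log)
6. push 2: top = 2 (matches)
7. push 9: top = 9 (exactly as logged)
8. 2 + 9 = 11 (matches)
9. push 0: top = 0 (checks out)
10. push 5: top = 5 (no discrepancy)
The recomputation confirms every line.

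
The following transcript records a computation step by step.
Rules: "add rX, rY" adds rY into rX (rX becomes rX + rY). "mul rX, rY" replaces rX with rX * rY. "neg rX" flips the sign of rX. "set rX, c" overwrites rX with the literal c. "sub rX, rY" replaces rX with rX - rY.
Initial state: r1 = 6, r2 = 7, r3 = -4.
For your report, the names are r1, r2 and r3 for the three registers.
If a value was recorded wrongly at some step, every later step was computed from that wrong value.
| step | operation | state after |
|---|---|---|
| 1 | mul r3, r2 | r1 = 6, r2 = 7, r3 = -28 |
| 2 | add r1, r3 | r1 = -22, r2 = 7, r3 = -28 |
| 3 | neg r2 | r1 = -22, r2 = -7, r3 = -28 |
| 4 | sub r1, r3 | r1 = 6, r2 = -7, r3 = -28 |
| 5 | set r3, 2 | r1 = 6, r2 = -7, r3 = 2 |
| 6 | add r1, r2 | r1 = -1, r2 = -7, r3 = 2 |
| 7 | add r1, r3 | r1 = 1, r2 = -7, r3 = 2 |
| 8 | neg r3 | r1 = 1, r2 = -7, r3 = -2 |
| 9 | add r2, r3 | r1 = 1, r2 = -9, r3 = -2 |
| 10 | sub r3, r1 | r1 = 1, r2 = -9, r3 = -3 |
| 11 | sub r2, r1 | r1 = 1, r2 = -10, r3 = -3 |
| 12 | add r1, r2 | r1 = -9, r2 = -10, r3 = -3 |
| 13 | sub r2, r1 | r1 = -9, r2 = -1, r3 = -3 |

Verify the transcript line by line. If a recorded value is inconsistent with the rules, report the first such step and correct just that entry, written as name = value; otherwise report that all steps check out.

Step 1: r3 = -4 * 7 = -28 — agrees with the transcript.
Step 2: r1 = 6 + -28 = -22 — in agreement.
Step 3: r2 = -(7) = -7 — no discrepancy.
Step 4: r1 = -22 - -28 = 6 — verified.
Step 5: r3 = 2 — exactly as logged.
Step 6: r1 = 6 + -7 = -1 — verified.
Step 7: r1 = -1 + 2 = 1 — agrees with the transcript.
Step 8: r3 = -(2) = -2 — exactly as logged.
Step 9: r2 = -7 + -2 = -9 — no discrepancy.
Step 10: r3 = -2 - 1 = -3 — verified.
Step 11: r2 = -9 - 1 = -10 — in agreement.
Step 12: r1 = 1 + -10 = -9 — no discrepancy.
Step 13: r2 = -10 - -9 = -1 — agrees with the transcript.
All steps check out; nothing to correct.

no error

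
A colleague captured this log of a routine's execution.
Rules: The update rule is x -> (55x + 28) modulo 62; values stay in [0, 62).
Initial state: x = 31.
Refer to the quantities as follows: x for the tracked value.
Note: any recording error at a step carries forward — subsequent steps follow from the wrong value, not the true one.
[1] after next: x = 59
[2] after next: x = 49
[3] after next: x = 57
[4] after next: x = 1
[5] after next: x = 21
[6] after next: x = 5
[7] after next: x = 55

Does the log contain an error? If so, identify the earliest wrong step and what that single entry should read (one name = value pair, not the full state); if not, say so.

Recomputing the run from the initial state:
step 1: x = 59
step 2: x = 49
step 3: x = 57
step 4: x = 1
step 5: x = 21
step 6: x = 5
step 7: x = 55
This matches the log at every step.

no error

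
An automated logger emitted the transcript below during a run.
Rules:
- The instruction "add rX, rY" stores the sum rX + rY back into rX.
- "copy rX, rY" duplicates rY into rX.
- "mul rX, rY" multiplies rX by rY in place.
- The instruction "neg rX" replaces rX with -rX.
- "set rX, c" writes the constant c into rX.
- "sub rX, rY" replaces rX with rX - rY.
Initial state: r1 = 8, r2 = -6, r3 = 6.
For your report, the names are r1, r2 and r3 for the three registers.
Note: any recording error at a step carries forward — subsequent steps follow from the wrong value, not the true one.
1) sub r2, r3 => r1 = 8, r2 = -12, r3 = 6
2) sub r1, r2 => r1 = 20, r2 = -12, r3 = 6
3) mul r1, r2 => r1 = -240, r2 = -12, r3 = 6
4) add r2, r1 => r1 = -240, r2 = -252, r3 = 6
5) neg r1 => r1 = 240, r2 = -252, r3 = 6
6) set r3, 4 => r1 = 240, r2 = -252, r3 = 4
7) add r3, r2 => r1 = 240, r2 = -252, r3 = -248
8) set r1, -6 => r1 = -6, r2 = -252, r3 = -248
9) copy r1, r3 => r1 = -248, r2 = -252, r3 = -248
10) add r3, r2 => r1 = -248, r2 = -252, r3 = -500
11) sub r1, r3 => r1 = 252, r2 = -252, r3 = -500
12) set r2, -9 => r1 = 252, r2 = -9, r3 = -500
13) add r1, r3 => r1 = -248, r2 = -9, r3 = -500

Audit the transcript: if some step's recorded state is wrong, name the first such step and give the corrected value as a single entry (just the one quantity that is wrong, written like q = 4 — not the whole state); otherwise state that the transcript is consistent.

1. r2 = -6 - 6 = -12 (checks out)
2. r1 = 8 - -12 = 20 (checks out)
3. r1 = 20 * -12 = -240 (agrees with the transcript)
4. r2 = -12 + -240 = -252 (verified)
5. r1 = -(-240) = 240 (consistent with the transcript)
6. r3 = 4 (checks out)
7. r3 = 4 + -252 = -248 (matches)
8. r1 = -6 (same as recorded)
9. r1 = -248 (in agreement)
10. r3 = -248 + -252 = -500 (no discrepancy)
11. r1 = -248 - -500 = 252 (exactly as logged)
12. r2 = -9 (consistent with the transcript)
13. r1 = 252 + -500 = -248 (matches)
The whole run recomputes cleanly — no discrepancies.

no error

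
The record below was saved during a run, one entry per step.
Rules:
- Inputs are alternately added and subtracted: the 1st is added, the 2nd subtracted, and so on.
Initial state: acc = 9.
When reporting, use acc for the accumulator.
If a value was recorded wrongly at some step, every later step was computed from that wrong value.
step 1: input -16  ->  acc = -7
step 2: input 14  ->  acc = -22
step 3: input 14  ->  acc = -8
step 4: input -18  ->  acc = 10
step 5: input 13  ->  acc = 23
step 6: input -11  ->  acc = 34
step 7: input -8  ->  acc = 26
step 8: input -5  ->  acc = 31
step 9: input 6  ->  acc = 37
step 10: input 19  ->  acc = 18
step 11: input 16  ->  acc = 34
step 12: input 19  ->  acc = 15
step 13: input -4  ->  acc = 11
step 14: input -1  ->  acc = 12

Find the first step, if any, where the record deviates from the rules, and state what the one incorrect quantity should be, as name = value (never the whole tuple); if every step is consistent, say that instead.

step 2, acc = -21

Step 1: acc = 9 + -16 = -7 — confirmed correct.
Step 2: acc = -7 - 14 = -21 — a discrepancy with the record.
First deviation found at step 2; the corrected entry is acc = -21.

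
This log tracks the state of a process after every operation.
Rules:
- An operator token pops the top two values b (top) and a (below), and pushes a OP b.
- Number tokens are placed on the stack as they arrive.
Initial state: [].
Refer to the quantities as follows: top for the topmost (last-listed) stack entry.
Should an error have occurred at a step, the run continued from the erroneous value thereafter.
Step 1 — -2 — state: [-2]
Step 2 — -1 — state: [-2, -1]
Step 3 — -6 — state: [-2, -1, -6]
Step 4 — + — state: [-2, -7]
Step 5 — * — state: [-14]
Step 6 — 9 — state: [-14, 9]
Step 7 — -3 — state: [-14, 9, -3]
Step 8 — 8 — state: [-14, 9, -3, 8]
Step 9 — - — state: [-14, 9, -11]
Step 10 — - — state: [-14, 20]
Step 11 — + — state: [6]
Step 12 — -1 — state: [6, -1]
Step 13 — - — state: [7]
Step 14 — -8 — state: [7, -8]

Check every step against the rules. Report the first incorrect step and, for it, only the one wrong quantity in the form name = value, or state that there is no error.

step 5, top = 14

Recomputing the run from the initial state:
step 1: [-2]
step 2: [-2, -1]
step 3: [-2, -1, -6]
step 4: [-2, -7]
step 5: [14]
step 6: [14, 9]
step 7: [14, 9, -3]
step 8: [14, 9, -3, 8]
step 9: [14, 9, -11]
step 10: [14, 20]
step 11: [34]
step 12: [34, -1]
step 13: [35]
step 14: [35, -8]
The first disagreement with the log is at step 5, where the value should be top = 14.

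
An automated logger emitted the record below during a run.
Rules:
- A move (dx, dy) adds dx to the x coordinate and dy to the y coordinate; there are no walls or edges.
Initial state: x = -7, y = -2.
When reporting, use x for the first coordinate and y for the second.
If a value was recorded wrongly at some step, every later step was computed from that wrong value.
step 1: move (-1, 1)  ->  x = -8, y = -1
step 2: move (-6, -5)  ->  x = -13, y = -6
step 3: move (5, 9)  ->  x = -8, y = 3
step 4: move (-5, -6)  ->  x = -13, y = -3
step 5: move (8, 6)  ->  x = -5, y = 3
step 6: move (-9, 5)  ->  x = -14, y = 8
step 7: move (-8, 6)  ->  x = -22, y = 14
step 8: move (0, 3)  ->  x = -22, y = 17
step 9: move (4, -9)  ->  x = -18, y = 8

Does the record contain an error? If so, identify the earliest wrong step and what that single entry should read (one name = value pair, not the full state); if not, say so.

step 1: x = -7 + (-1) = -8, y = -2 + (1) = -1 -> confirmed correct
step 2: x = -8 + (-6) = -14, y = -1 + (-5) = -6 -> the recorded entry deviates here
First deviation found at step 2; the corrected entry is x = -14.

step 2, x = -14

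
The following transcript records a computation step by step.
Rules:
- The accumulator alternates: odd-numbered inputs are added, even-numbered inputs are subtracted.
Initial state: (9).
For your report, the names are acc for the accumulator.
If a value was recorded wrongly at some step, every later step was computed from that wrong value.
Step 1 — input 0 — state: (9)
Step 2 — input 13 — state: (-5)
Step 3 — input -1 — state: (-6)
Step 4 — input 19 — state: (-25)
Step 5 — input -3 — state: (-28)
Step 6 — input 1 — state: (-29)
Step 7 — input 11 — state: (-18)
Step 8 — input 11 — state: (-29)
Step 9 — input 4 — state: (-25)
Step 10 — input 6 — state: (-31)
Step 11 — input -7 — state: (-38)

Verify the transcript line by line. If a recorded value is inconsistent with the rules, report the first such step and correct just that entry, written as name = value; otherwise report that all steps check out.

step 2, acc = -4

step 1: acc = 9 + 0 = 9 -> agrees with the transcript
step 2: acc = 9 - 13 = -4 -> the transcript has a different value
The audit stops at step 2: the recorded entry is wrong and should be acc = -4.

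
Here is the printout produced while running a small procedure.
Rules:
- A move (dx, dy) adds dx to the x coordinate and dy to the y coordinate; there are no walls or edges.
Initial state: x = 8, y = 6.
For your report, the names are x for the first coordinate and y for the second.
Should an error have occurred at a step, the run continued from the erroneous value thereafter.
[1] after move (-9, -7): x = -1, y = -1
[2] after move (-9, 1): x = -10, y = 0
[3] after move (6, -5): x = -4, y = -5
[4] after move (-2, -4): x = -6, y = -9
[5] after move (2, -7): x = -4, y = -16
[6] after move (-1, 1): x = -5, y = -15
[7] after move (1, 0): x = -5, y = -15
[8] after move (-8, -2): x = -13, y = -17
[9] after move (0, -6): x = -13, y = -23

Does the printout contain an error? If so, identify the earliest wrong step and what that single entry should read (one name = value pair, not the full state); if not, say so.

Step 1: x = 8 + (-9) = -1, y = 6 + (-7) = -1 — no discrepancy.
Step 2: x = -1 + (-9) = -10, y = -1 + (1) = 0 — consistent with the printout.
Step 3: x = -10 + (6) = -4, y = 0 + (-5) = -5 — same as recorded.
Step 4: x = -4 + (-2) = -6, y = -5 + (-4) = -9 — checks out.
Step 5: x = -6 + (2) = -4, y = -9 + (-7) = -16 — in agreement.
Step 6: x = -4 + (-1) = -5, y = -16 + (1) = -15 — no discrepancy.
Step 7: x = -5 + (1) = -4, y = -15 + (0) = -15 — first mismatch against the printout.
The earliest wrong entry is at step 7: it should read x = -4.

step 7, x = -4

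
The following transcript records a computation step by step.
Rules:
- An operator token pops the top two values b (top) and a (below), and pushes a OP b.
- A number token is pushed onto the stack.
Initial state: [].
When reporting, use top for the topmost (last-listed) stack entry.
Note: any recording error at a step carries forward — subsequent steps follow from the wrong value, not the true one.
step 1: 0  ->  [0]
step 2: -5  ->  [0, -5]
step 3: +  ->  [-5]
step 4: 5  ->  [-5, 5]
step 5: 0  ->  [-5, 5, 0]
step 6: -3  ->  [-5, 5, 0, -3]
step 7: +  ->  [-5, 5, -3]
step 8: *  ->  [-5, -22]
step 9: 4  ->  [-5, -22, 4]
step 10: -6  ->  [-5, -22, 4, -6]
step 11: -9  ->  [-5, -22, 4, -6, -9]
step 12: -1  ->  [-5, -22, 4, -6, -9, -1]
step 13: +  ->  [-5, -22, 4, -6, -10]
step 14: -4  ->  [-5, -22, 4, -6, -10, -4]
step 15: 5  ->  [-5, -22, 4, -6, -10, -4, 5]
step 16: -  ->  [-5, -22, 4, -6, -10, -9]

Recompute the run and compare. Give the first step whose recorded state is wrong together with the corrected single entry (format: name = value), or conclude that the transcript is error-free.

step 1: push 0: top = 0 -> matches
step 2: push -5: top = -5 -> agrees with the transcript
step 3: 0 + -5 = -5 -> exactly as logged
step 4: push 5: top = 5 -> checks out
step 5: push 0: top = 0 -> verified
step 6: push -3: top = -3 -> verified
step 7: 0 + -3 = -3 -> matches
step 8: 5 * -3 = -15 -> the transcript disagrees here
That makes step 8 the first incorrect line — top = -15 is what it should show.

step 8, top = -15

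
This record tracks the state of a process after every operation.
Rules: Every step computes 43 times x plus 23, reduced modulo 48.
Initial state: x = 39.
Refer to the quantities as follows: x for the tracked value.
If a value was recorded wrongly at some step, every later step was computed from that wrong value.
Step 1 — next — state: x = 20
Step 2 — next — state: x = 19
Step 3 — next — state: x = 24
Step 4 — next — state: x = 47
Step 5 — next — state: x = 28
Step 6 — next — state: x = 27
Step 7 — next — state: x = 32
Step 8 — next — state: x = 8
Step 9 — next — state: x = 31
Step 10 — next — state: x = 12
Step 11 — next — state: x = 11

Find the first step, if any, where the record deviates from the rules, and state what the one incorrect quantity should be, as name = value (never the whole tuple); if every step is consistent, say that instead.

Step 1: x = (43*39 + 23) mod 48 = 20 — confirmed correct.
Step 2: x = (43*20 + 23) mod 48 = 19 — in agreement.
Step 3: x = (43*19 + 23) mod 48 = 24 — matches.
Step 4: x = (43*24 + 23) mod 48 = 47 — in agreement.
Step 5: x = (43*47 + 23) mod 48 = 28 — checks out.
Step 6: x = (43*28 + 23) mod 48 = 27 — same as recorded.
Step 7: x = (43*27 + 23) mod 48 = 32 — agrees with the record.
Step 8: x = (43*32 + 23) mod 48 = 7 — not what was recorded.
That makes step 8 the first incorrect line — x = 7 is what it should show.

step 8, x = 7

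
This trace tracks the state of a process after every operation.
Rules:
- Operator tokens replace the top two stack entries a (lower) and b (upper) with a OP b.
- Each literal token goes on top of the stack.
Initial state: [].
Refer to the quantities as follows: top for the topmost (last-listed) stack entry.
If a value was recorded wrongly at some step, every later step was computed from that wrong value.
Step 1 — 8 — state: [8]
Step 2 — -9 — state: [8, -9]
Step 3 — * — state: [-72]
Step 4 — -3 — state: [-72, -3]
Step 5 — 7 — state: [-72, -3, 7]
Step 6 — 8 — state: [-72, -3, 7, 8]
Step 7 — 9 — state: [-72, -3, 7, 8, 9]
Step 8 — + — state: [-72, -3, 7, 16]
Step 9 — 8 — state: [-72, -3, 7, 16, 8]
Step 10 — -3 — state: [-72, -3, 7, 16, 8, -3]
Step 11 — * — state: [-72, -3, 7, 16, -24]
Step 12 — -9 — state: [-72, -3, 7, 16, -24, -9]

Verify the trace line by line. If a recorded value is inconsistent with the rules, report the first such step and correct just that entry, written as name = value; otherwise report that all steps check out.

step 1: push 8: top = 8 -> exactly as logged
step 2: push -9: top = -9 -> same as recorded
step 3: 8 * -9 = -72 -> checks out
step 4: push -3: top = -3 -> matches
step 5: push 7: top = 7 -> in agreement
step 6: push 8: top = 8 -> exactly as logged
step 7: push 9: top = 9 -> in agreement
step 8: 8 + 9 = 17 -> not what was recorded
The earliest wrong entry is at step 8: it should read top = 17.

step 8, top = 17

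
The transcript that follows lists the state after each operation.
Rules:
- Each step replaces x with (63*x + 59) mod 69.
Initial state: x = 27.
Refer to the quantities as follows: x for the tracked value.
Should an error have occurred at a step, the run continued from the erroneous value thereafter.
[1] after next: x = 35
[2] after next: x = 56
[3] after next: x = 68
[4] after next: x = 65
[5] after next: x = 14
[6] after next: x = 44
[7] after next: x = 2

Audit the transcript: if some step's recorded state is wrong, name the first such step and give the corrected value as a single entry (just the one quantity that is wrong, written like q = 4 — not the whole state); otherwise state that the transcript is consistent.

no error

1. x = (63*27 + 59) mod 69 = 35 (no discrepancy)
2. x = (63*35 + 59) mod 69 = 56 (exactly as logged)
3. x = (63*56 + 59) mod 69 = 68 (checks out)
4. x = (63*68 + 59) mod 69 = 65 (confirmed correct)
5. x = (63*65 + 59) mod 69 = 14 (same as recorded)
6. x = (63*14 + 59) mod 69 = 44 (confirmed correct)
7. x = (63*44 + 59) mod 69 = 2 (checks out)
The recomputation confirms every line.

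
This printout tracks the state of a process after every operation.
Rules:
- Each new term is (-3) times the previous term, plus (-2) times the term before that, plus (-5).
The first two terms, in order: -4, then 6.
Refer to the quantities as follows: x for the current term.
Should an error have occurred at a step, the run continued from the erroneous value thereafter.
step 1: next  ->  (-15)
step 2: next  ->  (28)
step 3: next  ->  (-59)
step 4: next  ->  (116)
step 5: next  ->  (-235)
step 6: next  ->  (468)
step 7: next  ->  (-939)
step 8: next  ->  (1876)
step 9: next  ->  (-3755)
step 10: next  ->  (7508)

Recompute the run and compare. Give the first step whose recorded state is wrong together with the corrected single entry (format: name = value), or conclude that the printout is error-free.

no error

step 1: x = -3*(6) + (-2)*(-4) + (-5) = -15 -> consistent with the printout
step 2: x = -3*(-15) + (-2)*(6) + (-5) = 28 -> checks out
step 3: x = -3*(28) + (-2)*(-15) + (-5) = -59 -> same as recorded
step 4: x = -3*(-59) + (-2)*(28) + (-5) = 116 -> verified
step 5: x = -3*(116) + (-2)*(-59) + (-5) = -235 -> same as recorded
step 6: x = -3*(-235) + (-2)*(116) + (-5) = 468 -> exactly as logged
step 7: x = -3*(468) + (-2)*(-235) + (-5) = -939 -> confirmed correct
step 8: x = -3*(-939) + (-2)*(468) + (-5) = 1876 -> verified
step 9: x = -3*(1876) + (-2)*(-939) + (-5) = -3755 -> exactly as logged
step 10: x = -3*(-3755) + (-2)*(1876) + (-5) = 7508 -> matches
The recomputation confirms every line.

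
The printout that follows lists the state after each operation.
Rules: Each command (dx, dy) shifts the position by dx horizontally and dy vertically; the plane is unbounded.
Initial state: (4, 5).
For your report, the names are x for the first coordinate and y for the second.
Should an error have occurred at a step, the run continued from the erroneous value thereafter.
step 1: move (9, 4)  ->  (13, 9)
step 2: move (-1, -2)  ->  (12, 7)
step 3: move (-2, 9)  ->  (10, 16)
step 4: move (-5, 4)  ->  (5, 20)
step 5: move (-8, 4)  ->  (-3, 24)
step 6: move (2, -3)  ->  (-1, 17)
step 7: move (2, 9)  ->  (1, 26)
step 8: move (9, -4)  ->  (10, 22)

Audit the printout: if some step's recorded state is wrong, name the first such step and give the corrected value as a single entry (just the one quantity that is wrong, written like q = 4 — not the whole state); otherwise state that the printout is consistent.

Recomputing the run from the initial state:
step 1: x = 13, y = 9
step 2: x = 12, y = 7
step 3: x = 10, y = 16
step 4: x = 5, y = 20
step 5: x = -3, y = 24
step 6: x = -1, y = 21
step 7: x = 1, y = 30
step 8: x = 10, y = 26
The first disagreement with the printout is at step 6, where the value should be y = 21.

step 6, y = 21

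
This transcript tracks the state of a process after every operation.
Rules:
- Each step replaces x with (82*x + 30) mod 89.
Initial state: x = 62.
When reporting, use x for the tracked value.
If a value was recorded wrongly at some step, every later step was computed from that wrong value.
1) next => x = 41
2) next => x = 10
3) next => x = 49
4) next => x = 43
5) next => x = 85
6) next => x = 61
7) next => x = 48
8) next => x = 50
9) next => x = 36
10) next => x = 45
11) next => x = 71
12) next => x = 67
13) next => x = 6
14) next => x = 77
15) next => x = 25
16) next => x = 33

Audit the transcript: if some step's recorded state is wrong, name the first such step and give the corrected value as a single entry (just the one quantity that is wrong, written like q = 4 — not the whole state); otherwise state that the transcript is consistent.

step 6, x = 58

Recomputing the run from the initial state:
step 1: x = 41
step 2: x = 10
step 3: x = 49
step 4: x = 43
step 5: x = 85
step 6: x = 58
step 7: x = 69
step 8: x = 81
step 9: x = 86
step 10: x = 51
step 11: x = 29
step 12: x = 5
step 13: x = 84
step 14: x = 65
step 15: x = 20
step 16: x = 68
The first disagreement with the transcript is at step 6, where the value should be x = 58.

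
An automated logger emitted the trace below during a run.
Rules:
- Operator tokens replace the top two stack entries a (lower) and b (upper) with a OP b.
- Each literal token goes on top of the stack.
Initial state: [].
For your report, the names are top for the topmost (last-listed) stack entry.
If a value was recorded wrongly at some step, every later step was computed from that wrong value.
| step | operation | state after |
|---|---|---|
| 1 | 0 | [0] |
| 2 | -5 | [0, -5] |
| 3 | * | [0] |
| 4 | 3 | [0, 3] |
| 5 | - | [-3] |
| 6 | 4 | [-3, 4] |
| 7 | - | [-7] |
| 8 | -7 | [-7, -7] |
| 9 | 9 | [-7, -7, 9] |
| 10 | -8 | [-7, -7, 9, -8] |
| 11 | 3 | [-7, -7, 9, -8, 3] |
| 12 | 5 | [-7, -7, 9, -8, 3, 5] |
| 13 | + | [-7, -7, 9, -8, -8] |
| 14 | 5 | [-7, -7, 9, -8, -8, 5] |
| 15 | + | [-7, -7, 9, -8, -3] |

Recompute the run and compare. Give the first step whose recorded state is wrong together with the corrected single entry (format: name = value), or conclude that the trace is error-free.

1. push 0: top = 0 (consistent with the trace)
2. push -5: top = -5 (agrees with the trace)
3. 0 * -5 = 0 (in agreement)
4. push 3: top = 3 (checks out)
5. 0 - 3 = -3 (checks out)
6. push 4: top = 4 (checks out)
7. -3 - 4 = -7 (verified)
8. push -7: top = -7 (consistent with the trace)
9. push 9: top = 9 (no discrepancy)
10. push -8: top = -8 (verified)
11. push 3: top = 3 (consistent with the trace)
12. push 5: top = 5 (confirmed correct)
13. 3 + 5 = 8 (the entry is off here)
Conclusion: step 13 carries the first error; the entry should be top = 8.

step 13, top = 8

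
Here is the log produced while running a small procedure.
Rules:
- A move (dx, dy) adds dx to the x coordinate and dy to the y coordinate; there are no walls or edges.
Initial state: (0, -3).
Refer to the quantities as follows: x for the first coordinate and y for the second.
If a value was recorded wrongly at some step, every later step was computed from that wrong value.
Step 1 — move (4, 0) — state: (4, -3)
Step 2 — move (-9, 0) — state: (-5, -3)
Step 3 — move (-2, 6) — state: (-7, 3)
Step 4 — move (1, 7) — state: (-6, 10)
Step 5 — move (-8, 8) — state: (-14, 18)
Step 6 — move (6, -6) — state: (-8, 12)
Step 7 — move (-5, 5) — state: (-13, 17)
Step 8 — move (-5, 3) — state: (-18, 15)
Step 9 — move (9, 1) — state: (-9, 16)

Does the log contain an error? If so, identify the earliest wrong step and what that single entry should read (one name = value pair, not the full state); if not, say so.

step 8, y = 20

1. x = 0 + (4) = 4, y = -3 + (0) = -3 (in agreement)
2. x = 4 + (-9) = -5, y = -3 + (0) = -3 (consistent with the log)
3. x = -5 + (-2) = -7, y = -3 + (6) = 3 (checks out)
4. x = -7 + (1) = -6, y = 3 + (7) = 10 (matches)
5. x = -6 + (-8) = -14, y = 10 + (8) = 18 (agrees with the log)
6. x = -14 + (6) = -8, y = 18 + (-6) = 12 (consistent with the log)
7. x = -8 + (-5) = -13, y = 12 + (5) = 17 (confirmed correct)
8. x = -13 + (-5) = -18, y = 17 + (3) = 20 (not what was recorded)
The audit stops at step 8: the recorded entry is wrong and should be y = 20.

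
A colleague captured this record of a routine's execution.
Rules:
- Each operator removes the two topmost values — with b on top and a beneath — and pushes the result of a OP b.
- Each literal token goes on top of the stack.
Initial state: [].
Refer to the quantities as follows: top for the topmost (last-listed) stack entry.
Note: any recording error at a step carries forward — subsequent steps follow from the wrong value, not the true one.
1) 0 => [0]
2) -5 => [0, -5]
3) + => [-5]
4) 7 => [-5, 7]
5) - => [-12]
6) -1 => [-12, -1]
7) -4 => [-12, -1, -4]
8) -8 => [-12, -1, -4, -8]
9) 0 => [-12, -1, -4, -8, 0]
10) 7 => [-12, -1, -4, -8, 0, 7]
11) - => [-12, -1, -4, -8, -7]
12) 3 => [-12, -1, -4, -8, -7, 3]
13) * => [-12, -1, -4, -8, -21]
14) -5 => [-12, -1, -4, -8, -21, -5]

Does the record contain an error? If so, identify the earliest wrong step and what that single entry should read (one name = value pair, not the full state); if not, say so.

1. push 0: top = 0 (same as recorded)
2. push -5: top = -5 (no discrepancy)
3. 0 + -5 = -5 (checks out)
4. push 7: top = 7 (no discrepancy)
5. -5 - 7 = -12 (consistent with the record)
6. push -1: top = -1 (in agreement)
7. push -4: top = -4 (consistent with the record)
8. push -8: top = -8 (consistent with the record)
9. push 0: top = 0 (confirmed correct)
10. push 7: top = 7 (checks out)
11. 0 - 7 = -7 (agrees with the record)
12. push 3: top = 3 (consistent with the record)
13. -7 * 3 = -21 (checks out)
14. push -5: top = -5 (same as recorded)
The recomputation confirms every line.

no error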